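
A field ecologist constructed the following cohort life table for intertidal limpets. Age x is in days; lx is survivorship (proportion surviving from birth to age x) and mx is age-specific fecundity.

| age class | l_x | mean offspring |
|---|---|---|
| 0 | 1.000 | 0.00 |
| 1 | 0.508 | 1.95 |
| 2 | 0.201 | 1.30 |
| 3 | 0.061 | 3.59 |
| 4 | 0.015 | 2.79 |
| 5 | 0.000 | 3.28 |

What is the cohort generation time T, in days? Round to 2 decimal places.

1.55

lx·mx: 0, 0.9906, 0.2613, 0.21899, 0.04185, 0 → R0 = 1.51274
x·lx·mx: 0, 0.9906, 0.5226, 0.65697, 0.1674, 0 → Σ = 2.33757
T = 2.33757 / 1.51274 = 1.545256… → 1.55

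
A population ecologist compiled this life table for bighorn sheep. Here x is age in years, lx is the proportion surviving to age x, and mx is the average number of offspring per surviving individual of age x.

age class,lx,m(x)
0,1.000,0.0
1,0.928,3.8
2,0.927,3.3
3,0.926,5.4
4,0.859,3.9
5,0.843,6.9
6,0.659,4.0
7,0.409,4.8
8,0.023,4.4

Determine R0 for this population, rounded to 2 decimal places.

lx·mx by age: 0, 3.5264, 3.0591, 5.0004, 3.3501, 5.8167, 2.636, 1.9632, 0.1012
R0 = Σ lx·mx = 25.4531 → 25.45

25.45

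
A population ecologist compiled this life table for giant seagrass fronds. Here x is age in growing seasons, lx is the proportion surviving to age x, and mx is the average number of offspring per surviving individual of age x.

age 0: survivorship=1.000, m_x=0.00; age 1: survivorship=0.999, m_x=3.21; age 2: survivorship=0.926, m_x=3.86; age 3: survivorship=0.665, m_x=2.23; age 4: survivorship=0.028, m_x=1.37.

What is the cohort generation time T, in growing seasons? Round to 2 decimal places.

lx·mx: 0, 3.20679, 3.57436, 1.48295, 0.03836 → R0 = 8.30246
x·lx·mx: 0, 3.20679, 7.14872, 4.44885, 0.15344 → Σ = 14.9578
T = 14.9578 / 8.30246 = 1.801611… → 1.80

1.80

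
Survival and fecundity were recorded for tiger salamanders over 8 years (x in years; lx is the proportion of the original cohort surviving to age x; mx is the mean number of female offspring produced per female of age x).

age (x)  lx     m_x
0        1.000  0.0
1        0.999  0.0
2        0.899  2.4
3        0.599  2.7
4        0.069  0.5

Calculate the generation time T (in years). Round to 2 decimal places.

lx·mx: 0, 0, 2.1576, 1.6173, 0.0345 → R0 = 3.8094
x·lx·mx: 0, 0, 4.3152, 4.8519, 0.138 → Σ = 9.3051
T = 9.3051 / 3.8094 = 2.442668… → 2.44

2.44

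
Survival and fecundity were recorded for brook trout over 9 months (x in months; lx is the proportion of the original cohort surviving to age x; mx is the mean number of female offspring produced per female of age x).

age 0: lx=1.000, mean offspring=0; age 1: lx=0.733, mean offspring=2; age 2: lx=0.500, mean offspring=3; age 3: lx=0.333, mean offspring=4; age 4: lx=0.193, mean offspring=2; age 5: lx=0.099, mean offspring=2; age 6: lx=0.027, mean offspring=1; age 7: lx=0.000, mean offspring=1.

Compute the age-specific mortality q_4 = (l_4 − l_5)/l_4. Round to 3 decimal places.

0.487

q_4 = (l_4 − l_5) / l_4 = (0.193 − 0.099) / 0.193
     = 0.094 / 0.193 = 0.487047… → 0.487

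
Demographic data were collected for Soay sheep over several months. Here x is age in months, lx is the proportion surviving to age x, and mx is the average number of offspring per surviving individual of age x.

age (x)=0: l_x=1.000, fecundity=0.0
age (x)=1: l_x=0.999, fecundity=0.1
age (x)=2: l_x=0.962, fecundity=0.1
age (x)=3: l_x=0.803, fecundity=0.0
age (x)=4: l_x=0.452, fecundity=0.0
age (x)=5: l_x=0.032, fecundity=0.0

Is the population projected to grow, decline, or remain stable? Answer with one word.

R0 = Σ lx·mx = 0 + 0.0999 + 0.0962 + 0 + 0 + 0 = 0.1961
R0 < 1, so the population is declining.

declining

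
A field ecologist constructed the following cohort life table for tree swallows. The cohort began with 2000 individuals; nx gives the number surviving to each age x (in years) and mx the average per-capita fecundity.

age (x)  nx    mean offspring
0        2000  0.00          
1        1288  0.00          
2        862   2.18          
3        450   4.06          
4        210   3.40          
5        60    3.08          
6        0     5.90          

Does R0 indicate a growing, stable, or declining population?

lx = nx/n0 = nx/2000: 1, 0.644, 0.431, 0.225, 0.105, 0.03, 0
R0 = Σ lx·mx = 0 + 0 + 0.93958 + 0.9135 + 0.357 + 0.0924 + 0 = 2.30248
R0 > 1, so the population is growing.

growing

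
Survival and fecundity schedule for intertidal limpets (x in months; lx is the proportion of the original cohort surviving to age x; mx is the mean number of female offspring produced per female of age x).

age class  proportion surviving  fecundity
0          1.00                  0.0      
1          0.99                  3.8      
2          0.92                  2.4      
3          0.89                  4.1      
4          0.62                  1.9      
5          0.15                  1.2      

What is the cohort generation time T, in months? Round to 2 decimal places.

lx·mx: 0, 3.762, 2.208, 3.649, 1.178, 0.18 → R0 = 10.977
x·lx·mx: 0, 3.762, 4.416, 10.947, 4.712, 0.9 → Σ = 24.737
T = 24.737 / 10.977 = 2.25353… → 2.25

2.25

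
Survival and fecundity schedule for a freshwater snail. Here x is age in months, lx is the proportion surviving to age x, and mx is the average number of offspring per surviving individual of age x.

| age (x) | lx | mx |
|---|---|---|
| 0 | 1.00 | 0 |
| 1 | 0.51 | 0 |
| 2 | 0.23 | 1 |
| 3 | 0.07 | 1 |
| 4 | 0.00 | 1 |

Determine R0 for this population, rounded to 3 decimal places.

lx·mx by age: 0, 0, 0.23, 0.07, 0
R0 = Σ lx·mx = 0.3 → 0.300

0.300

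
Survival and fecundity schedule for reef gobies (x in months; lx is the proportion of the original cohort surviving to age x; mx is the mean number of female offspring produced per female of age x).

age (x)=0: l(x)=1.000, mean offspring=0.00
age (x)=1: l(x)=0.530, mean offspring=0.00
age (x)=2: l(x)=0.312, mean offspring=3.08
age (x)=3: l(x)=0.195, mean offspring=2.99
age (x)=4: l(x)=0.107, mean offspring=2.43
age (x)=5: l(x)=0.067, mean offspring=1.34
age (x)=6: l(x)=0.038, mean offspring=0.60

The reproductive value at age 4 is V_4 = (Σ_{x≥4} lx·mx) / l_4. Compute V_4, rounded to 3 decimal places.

3.482

lx·mx for x ≥ 4: 0.26001, 0.08978, 0.0228 → sum = 0.37259
V_4 = 0.37259 / l_4 = 0.37259 / 0.107 = 3.48215… → 3.482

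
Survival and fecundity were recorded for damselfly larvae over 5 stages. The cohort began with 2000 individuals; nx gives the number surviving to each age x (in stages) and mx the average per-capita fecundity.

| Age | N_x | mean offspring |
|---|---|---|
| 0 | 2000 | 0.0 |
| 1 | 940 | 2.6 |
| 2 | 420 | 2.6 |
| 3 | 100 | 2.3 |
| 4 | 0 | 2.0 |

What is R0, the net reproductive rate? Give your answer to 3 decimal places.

lx = nx/n0 = nx/2000: 1, 0.47, 0.21, 0.05, 0
lx·mx by age: 0, 1.222, 0.546, 0.115, 0
R0 = Σ lx·mx = 1.883 → 1.883

1.883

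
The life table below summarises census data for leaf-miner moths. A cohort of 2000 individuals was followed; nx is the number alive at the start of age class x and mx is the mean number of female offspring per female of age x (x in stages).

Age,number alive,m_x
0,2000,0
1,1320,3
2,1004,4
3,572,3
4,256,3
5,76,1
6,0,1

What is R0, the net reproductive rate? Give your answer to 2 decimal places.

5.27

lx = nx/n0 = nx/2000: 1, 0.66, 0.502, 0.286, 0.128, 0.038, 0
lx·mx by age: 0, 1.98, 2.008, 0.858, 0.384, 0.038, 0
R0 = Σ lx·mx = 5.268 → 5.27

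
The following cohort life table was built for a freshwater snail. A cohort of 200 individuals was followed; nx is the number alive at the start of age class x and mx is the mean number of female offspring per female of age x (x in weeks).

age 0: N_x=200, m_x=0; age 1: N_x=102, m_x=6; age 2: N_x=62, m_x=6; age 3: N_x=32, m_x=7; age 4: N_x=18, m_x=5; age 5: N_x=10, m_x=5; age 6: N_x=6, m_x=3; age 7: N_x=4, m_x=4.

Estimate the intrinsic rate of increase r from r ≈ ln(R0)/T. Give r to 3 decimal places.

lx = nx/n0 = nx/200: 1, 0.51, 0.31, 0.16, 0.09, 0.05, 0.03, 0.02
R0 = Σ lx·mx = 0 + 3.06 + 1.86 + 1.12 + 0.45 + 0.25 + 0.09 + 0.08 = 6.91
Σ x·lx·mx = 14.29; T = 14.29/6.91 = 2.06802…
r ≈ ln(R0)/T = ln(6.91)/2.06802… = 0.9347… → 0.935

0.935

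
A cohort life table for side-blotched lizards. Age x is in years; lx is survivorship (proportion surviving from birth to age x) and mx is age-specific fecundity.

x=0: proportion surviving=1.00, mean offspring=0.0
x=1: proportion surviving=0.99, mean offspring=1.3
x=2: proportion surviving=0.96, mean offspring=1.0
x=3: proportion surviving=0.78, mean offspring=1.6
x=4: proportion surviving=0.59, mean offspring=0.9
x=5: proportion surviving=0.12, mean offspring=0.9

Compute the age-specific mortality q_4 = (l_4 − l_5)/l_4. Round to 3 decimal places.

0.797

q_4 = (l_4 − l_5) / l_4 = (0.59 − 0.12) / 0.59
     = 0.47 / 0.59 = 0.79661… → 0.797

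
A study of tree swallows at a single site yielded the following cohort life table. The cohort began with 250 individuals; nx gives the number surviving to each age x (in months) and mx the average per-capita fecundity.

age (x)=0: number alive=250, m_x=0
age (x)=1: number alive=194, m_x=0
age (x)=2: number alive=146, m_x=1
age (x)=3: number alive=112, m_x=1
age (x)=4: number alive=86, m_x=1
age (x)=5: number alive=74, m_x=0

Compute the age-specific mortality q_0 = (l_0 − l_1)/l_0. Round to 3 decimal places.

lx = nx/n0 = nx/250: 1, 0.776, 0.584, 0.448, 0.344, 0.296
q_0 = (l_0 − l_1) / l_0 = (1 − 0.776) / 1
     = 0.224 / 1 = 0.224 → 0.224

0.224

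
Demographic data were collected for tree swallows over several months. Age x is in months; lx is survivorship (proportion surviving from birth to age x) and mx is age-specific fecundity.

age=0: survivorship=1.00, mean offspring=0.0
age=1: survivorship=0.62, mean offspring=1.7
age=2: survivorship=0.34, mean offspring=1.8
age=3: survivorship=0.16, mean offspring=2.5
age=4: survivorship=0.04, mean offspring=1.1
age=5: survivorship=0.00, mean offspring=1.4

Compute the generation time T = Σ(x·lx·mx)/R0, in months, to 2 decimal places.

1.73

lx·mx: 0, 1.054, 0.612, 0.4, 0.044, 0 → R0 = 2.11
x·lx·mx: 0, 1.054, 1.224, 1.2, 0.176, 0 → Σ = 3.654
T = 3.654 / 2.11 = 1.731754… → 1.73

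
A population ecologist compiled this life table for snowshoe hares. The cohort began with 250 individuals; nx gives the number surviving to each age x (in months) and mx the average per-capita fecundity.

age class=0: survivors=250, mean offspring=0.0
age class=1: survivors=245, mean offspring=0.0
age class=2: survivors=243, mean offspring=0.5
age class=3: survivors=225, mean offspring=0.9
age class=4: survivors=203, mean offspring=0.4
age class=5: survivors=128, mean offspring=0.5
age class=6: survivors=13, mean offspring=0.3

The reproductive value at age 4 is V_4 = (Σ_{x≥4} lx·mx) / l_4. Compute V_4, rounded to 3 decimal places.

lx = nx/n0 = nx/250: 1, 0.98, 0.972, 0.9, 0.812, 0.512, 0.052
lx·mx for x ≥ 4: 0.3248, 0.256, 0.0156 → sum = 0.5964
V_4 = 0.5964 / l_4 = 0.5964 / 0.812 = 0.734483… → 0.734

0.734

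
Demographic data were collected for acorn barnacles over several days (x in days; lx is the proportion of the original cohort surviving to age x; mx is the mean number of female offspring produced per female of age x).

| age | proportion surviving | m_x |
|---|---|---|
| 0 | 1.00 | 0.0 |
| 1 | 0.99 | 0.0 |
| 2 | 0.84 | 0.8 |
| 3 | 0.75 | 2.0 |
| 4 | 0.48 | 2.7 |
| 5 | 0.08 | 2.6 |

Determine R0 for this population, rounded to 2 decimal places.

lx·mx by age: 0, 0, 0.672, 1.5, 1.296, 0.208
R0 = Σ lx·mx = 3.676 → 3.68

3.68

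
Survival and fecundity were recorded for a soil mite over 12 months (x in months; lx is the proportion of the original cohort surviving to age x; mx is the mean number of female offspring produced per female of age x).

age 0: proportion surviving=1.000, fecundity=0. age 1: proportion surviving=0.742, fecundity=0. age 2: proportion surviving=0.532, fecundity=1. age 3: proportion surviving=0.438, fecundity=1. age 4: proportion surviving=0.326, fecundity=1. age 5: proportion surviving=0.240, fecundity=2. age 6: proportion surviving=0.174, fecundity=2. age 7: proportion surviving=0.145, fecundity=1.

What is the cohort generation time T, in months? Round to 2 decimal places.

4.05

lx·mx: 0, 0, 0.532, 0.438, 0.326, 0.48, 0.348, 0.145 → R0 = 2.269
x·lx·mx: 0, 0, 1.064, 1.314, 1.304, 2.4, 2.088, 1.015 → Σ = 9.185
T = 9.185 / 2.269 = 4.048039… → 4.05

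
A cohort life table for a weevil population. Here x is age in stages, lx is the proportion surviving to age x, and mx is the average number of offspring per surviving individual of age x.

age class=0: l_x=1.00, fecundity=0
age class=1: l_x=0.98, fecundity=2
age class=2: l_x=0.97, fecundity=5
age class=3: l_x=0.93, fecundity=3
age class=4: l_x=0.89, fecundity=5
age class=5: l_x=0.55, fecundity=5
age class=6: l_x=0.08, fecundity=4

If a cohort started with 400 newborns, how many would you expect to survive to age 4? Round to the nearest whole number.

356

Expected survivors = N0 · l_4 = 400 × 0.89 = 356 → 356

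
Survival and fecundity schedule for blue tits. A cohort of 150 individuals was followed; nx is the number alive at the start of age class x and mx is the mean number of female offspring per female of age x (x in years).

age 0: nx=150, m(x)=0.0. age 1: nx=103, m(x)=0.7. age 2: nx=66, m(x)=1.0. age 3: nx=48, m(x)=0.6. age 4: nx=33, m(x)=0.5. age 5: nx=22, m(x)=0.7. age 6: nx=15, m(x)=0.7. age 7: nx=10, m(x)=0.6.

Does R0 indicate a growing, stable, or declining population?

lx = nx/n0 = nx/150: 1, 0.68667…, 0.44, 0.32, 0.22, 0.14667…, 0.1, 0.06667…
R0 = Σ lx·mx = 0 + 0.480667… + 0.44 + 0.192 + 0.11 + 0.102667… + 0.07 + 0.04… = 1.435333…
R0 > 1, so the population is growing.

growing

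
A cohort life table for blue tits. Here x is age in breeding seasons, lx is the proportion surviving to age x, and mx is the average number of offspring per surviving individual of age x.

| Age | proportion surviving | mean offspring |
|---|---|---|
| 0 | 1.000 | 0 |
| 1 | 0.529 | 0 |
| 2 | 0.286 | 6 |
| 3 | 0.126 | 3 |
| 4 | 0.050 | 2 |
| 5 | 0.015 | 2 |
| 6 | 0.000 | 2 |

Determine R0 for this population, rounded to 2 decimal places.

lx·mx by age: 0, 0, 1.716, 0.378, 0.1, 0.03, 0
R0 = Σ lx·mx = 2.224 → 2.22

2.22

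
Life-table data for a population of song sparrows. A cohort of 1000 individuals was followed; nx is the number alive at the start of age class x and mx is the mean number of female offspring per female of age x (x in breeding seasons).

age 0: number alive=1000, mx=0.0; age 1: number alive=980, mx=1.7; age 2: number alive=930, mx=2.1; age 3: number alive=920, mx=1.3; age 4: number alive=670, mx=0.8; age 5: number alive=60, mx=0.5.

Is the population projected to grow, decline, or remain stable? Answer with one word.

growing

lx = nx/n0 = nx/1000: 1, 0.98, 0.93, 0.92, 0.67, 0.06
R0 = Σ lx·mx = 0 + 1.666 + 1.953 + 1.196 + 0.536 + 0.03 = 5.381
R0 > 1, so the population is growing.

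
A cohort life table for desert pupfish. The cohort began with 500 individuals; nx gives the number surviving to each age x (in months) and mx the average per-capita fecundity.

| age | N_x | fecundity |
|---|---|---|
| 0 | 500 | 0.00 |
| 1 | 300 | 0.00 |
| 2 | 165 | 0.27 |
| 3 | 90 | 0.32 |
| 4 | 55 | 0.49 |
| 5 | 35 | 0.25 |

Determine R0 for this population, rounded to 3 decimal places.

0.218

lx = nx/n0 = nx/500: 1, 0.6, 0.33, 0.18, 0.11, 0.07
lx·mx by age: 0, 0, 0.0891, 0.0576, 0.0539, 0.0175
R0 = Σ lx·mx = 0.2181 → 0.218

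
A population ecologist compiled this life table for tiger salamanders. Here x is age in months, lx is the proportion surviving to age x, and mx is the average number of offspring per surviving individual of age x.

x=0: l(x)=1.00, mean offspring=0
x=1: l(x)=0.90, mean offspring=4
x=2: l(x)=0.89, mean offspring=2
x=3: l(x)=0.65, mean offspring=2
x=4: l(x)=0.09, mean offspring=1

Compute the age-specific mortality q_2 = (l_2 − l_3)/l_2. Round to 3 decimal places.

0.270

q_2 = (l_2 − l_3) / l_2 = (0.89 − 0.65) / 0.89
     = 0.24 / 0.89 = 0.269663… → 0.270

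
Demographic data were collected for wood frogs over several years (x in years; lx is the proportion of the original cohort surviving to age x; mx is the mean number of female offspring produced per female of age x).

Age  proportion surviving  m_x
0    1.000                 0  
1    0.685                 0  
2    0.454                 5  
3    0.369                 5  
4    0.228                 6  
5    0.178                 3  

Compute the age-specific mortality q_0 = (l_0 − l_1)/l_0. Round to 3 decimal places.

0.315

q_0 = (l_0 − l_1) / l_0 = (1 − 0.685) / 1
     = 0.315 / 1 = 0.315 → 0.315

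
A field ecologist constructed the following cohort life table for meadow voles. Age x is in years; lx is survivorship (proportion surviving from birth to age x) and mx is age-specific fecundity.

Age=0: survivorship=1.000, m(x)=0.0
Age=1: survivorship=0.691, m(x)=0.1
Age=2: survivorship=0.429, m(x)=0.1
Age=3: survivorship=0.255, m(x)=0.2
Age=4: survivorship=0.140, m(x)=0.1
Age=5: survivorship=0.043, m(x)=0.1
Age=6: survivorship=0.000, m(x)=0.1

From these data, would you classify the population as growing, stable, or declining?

declining

R0 = Σ lx·mx = 0 + 0.0691 + 0.0429 + 0.051 + 0.014 + 0.0043 + 0 = 0.1813
R0 < 1, so the population is declining.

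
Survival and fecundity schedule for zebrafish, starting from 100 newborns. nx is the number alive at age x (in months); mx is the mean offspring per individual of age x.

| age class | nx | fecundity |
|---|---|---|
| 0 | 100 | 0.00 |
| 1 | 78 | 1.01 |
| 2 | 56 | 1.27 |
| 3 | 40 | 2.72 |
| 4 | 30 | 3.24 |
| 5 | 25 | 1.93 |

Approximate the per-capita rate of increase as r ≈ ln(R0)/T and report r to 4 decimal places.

lx = nx/n0 = nx/100: 1, 0.78, 0.56, 0.4, 0.3, 0.25
R0 = Σ lx·mx = 0 + 0.7878 + 0.7112 + 1.088 + 0.972 + 0.4825 = 4.0415
Σ x·lx·mx = 11.7747; T = 11.7747/4.0415 = 2.91345…
r ≈ ln(R0)/T = ln(4.0415)/2.91345… = 0.479369… → 0.4794

0.4794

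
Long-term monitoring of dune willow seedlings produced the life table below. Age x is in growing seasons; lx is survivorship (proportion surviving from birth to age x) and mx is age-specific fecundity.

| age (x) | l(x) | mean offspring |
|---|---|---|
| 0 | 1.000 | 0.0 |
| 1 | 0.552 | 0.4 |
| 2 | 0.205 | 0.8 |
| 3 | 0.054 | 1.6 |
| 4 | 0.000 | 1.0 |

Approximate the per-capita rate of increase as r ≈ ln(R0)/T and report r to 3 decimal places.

-0.439

R0 = Σ lx·mx = 0 + 0.2208 + 0.164 + 0.0864 + 0 = 0.4712
Σ x·lx·mx = 0.808; T = 0.808/0.4712 = 1.71477…
r ≈ ln(R0)/T = ln(0.4712)/1.71477… = -0.43882… → -0.439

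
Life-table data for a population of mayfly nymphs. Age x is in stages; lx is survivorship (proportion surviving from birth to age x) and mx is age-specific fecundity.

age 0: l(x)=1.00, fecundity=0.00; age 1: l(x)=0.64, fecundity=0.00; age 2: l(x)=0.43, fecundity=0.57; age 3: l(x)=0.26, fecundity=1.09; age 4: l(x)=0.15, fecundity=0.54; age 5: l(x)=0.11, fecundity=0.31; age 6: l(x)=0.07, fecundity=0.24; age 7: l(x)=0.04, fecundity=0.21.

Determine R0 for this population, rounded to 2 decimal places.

0.67

lx·mx by age: 0, 0, 0.2451, 0.2834, 0.081, 0.0341, 0.0168, 0.0084
R0 = Σ lx·mx = 0.6688 → 0.67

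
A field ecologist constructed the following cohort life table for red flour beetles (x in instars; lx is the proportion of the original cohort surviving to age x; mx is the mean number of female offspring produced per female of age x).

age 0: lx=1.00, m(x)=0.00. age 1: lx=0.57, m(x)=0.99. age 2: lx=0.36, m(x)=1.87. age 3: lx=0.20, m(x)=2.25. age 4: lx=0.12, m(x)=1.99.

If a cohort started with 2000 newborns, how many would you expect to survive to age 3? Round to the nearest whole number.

Expected survivors = N0 · l_3 = 2000 × 0.20 = 400 → 400

400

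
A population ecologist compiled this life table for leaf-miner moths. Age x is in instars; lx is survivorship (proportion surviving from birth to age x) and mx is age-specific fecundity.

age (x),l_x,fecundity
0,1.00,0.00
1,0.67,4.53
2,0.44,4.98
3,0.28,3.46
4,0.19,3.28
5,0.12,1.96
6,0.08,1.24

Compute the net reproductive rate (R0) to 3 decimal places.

lx·mx by age: 0, 3.0351, 2.1912, 0.9688, 0.6232, 0.2352, 0.0992
R0 = Σ lx·mx = 7.1527 → 7.153

7.153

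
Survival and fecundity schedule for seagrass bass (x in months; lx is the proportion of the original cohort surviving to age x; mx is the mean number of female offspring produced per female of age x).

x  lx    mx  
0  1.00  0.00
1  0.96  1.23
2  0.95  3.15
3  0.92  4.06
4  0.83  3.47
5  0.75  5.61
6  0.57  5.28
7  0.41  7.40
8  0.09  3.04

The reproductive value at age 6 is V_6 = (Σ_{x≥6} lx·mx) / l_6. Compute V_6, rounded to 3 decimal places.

lx·mx for x ≥ 6: 3.0096, 3.034, 0.2736 → sum = 6.3172
V_6 = 6.3172 / l_6 = 6.3172 / 0.57 = 11.082807… → 11.083

11.083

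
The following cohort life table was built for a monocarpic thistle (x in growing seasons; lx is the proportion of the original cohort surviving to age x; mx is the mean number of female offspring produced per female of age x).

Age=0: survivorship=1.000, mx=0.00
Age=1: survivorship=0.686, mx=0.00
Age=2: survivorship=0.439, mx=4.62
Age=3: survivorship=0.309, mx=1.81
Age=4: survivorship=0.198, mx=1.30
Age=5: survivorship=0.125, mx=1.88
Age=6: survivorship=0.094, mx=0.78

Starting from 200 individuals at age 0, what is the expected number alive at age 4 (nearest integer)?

40

Expected survivors = N0 · l_4 = 200 × 0.198 = 39.6 → 40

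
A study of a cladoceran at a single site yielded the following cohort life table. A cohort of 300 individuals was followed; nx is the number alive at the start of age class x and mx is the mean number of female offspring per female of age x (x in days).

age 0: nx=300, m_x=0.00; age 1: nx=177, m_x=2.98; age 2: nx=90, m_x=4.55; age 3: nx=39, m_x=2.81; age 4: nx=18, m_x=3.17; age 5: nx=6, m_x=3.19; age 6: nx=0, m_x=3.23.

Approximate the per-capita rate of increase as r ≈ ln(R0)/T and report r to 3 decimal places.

lx = nx/n0 = nx/300: 1, 0.59, 0.3, 0.13, 0.06, 0.02, 0
R0 = Σ lx·mx = 0 + 1.7582 + 1.365 + 0.3653 + 0.1902 + 0.0638 + 0 = 3.7425
Σ x·lx·mx = 6.6639; T = 6.6639/3.7425 = 1.7806…
r ≈ ln(R0)/T = ln(3.7425)/1.7806… = 0.74118… → 0.741

0.741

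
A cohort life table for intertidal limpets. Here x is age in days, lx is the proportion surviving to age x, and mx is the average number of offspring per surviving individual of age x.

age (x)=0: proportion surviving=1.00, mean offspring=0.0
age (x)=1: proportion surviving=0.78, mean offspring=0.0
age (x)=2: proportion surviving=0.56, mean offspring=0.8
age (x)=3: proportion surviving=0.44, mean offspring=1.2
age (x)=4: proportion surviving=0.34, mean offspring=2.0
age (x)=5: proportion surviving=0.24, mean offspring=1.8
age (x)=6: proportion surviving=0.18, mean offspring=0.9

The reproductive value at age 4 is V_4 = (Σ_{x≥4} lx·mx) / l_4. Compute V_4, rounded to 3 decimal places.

lx·mx for x ≥ 4: 0.68, 0.432, 0.162 → sum = 1.274
V_4 = 1.274 / l_4 = 1.274 / 0.34 = 3.747059… → 3.747

3.747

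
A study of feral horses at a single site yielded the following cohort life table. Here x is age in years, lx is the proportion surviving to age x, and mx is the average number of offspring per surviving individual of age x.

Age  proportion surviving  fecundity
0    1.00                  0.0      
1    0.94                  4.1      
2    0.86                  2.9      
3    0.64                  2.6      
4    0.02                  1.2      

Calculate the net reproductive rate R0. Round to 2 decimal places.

lx·mx by age: 0, 3.854, 2.494, 1.664, 0.024
R0 = Σ lx·mx = 8.036 → 8.04

8.04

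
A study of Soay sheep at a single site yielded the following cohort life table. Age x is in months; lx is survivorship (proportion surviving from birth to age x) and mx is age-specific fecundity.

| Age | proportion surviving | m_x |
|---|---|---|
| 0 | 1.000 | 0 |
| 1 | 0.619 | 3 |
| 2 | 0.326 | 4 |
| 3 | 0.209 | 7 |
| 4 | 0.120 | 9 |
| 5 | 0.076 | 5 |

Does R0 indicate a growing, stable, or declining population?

R0 = Σ lx·mx = 0 + 1.857 + 1.304 + 1.463 + 1.08 + 0.38 = 6.084
R0 > 1, so the population is growing.

growing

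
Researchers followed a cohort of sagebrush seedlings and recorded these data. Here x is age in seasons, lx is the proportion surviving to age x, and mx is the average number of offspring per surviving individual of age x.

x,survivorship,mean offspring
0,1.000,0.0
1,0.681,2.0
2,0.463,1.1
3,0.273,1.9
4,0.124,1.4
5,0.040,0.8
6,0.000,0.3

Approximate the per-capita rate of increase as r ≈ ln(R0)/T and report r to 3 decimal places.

R0 = Σ lx·mx = 0 + 1.362 + 0.5093 + 0.5187 + 0.1736 + 0.032 + 0 = 2.5956
Σ x·lx·mx = 4.7911; T = 4.7911/2.5956 = 1.84585…
r ≈ ln(R0)/T = ln(2.5956)/1.84585… = 0.51674… → 0.517

0.517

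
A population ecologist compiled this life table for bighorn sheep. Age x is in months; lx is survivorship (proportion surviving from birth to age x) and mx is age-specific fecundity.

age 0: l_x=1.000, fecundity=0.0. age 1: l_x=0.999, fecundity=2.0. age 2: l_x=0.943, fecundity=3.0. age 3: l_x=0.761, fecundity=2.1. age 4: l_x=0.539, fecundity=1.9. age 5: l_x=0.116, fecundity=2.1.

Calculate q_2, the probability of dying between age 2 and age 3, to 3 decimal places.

0.193

q_2 = (l_2 − l_3) / l_2 = (0.943 − 0.761) / 0.943
     = 0.182 / 0.943 = 0.193001… → 0.193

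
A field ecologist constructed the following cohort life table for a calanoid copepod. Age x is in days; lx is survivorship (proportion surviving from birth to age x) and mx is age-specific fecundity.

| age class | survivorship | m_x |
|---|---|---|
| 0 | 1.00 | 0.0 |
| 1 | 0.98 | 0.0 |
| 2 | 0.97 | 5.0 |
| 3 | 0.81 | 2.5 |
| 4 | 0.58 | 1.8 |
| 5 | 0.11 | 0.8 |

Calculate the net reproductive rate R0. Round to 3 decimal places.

8.007

lx·mx by age: 0, 0, 4.85, 2.025, 1.044, 0.088
R0 = Σ lx·mx = 8.007 → 8.007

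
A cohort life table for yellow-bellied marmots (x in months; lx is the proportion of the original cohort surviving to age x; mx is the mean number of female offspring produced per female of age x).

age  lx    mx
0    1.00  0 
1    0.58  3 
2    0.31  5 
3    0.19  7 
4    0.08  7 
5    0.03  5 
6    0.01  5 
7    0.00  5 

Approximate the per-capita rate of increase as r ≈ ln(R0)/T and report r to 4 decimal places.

0.7469

R0 = Σ lx·mx = 0 + 1.74 + 1.55 + 1.33 + 0.56 + 0.15 + 0.05 + 0 = 5.38
Σ x·lx·mx = 12.12; T = 12.12/5.38 = 2.25279…
r ≈ ln(R0)/T = ln(5.38)/2.25279… = 0.746936… → 0.7469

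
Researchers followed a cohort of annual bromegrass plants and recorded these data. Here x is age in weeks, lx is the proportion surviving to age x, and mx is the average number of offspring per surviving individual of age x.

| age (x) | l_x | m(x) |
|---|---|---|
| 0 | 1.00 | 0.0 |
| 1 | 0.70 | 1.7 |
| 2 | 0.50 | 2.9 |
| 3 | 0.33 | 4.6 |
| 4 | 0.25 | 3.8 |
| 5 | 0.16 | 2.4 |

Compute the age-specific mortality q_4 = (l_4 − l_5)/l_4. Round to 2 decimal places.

0.36

q_4 = (l_4 − l_5) / l_4 = (0.25 − 0.16) / 0.25
     = 0.09 / 0.25 = 0.36 → 0.36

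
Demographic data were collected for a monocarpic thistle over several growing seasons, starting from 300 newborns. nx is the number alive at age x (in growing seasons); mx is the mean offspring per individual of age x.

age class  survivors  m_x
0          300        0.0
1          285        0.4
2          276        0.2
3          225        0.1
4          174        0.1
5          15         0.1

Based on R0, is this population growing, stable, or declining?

declining

lx = nx/n0 = nx/300: 1, 0.95, 0.92, 0.75, 0.58, 0.05
R0 = Σ lx·mx = 0 + 0.38 + 0.184 + 0.075 + 0.058 + 0.005 = 0.702
R0 < 1, so the population is declining.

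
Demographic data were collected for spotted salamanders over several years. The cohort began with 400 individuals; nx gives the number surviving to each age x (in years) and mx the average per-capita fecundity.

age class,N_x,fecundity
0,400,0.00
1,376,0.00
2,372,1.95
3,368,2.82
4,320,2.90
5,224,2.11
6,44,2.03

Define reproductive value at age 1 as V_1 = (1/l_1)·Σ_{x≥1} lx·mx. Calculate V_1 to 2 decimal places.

lx = nx/n0 = nx/400: 1, 0.94, 0.93, 0.92, 0.8, 0.56, 0.11
lx·mx for x ≥ 1: 0, 1.8135, 2.5944, 2.32, 1.1816, 0.2233 → sum = 8.1328
V_1 = 8.1328 / l_1 = 8.1328 / 0.94 = 8.651915… → 8.65

8.65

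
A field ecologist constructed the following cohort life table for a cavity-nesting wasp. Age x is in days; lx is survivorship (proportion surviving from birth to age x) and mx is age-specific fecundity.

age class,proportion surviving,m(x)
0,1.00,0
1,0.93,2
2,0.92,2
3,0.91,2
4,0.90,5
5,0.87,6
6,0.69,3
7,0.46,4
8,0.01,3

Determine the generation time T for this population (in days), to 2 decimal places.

4.20

lx·mx: 0, 1.86, 1.84, 1.82, 4.5, 5.22, 2.07, 1.84, 0.03 → R0 = 19.18
x·lx·mx: 0, 1.86, 3.68, 5.46, 18, 26.1, 12.42, 12.88, 0.24 → Σ = 80.64
T = 80.64 / 19.18 = 4.20438… → 4.20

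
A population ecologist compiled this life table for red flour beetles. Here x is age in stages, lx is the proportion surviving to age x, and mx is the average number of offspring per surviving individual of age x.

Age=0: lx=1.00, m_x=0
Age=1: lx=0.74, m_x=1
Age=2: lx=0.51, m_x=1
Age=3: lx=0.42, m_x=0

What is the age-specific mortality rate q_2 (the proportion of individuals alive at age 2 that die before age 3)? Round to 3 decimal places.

0.176

q_2 = (l_2 − l_3) / l_2 = (0.51 − 0.42) / 0.51
     = 0.09 / 0.51 = 0.176471… → 0.176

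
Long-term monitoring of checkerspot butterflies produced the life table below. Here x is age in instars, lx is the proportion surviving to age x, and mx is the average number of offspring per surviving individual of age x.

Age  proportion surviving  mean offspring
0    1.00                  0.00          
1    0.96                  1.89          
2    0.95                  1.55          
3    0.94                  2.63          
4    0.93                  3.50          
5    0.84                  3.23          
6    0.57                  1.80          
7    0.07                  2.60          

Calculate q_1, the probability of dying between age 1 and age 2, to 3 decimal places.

q_1 = (l_1 − l_2) / l_1 = (0.96 − 0.95) / 0.96
     = 0.01 / 0.96 = 0.010417… → 0.010

0.010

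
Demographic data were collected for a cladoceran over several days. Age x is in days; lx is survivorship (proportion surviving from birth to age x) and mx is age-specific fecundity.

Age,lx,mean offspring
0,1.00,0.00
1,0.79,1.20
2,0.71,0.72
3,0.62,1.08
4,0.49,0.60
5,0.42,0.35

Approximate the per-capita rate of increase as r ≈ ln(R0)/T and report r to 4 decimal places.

0.4118

R0 = Σ lx·mx = 0 + 0.948 + 0.5112 + 0.6696 + 0.294 + 0.147 = 2.5698
Σ x·lx·mx = 5.8902; T = 5.8902/2.5698 = 2.29208…
r ≈ ln(R0)/T = ln(2.5698)/2.29208… = 0.411777… → 0.4118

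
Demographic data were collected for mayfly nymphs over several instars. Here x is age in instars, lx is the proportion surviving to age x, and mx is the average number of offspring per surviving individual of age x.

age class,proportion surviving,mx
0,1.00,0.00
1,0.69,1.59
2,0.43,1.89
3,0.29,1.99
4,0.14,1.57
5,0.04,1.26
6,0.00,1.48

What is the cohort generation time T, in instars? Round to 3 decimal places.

lx·mx: 0, 1.0971, 0.8127, 0.5771, 0.2198, 0.0504, 0 → R0 = 2.7571
x·lx·mx: 0, 1.0971, 1.6254, 1.7313, 0.8792, 0.252, 0 → Σ = 5.585
T = 5.585 / 2.7571 = 2.025679… → 2.026

2.026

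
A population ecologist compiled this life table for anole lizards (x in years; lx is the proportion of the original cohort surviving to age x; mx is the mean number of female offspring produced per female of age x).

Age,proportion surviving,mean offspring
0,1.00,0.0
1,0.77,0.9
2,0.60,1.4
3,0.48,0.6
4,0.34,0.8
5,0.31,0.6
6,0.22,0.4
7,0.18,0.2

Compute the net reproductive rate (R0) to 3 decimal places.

2.403

lx·mx by age: 0, 0.693, 0.84, 0.288, 0.272, 0.186, 0.088, 0.036
R0 = Σ lx·mx = 2.403 → 2.403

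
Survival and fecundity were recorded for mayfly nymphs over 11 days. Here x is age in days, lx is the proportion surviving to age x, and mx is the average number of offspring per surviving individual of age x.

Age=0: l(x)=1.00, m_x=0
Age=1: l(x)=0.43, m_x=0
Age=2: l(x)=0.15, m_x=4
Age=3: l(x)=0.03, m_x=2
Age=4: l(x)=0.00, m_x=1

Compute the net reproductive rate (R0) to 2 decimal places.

lx·mx by age: 0, 0, 0.6, 0.06, 0
R0 = Σ lx·mx = 0.66 → 0.66

0.66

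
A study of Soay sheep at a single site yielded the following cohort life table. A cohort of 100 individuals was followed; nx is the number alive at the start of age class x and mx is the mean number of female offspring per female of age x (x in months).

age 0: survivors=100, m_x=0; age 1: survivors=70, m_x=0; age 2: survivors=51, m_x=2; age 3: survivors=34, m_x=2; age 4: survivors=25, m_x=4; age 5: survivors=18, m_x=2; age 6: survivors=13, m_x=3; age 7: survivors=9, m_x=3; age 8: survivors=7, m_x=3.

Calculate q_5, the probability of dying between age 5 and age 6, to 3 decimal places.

lx = nx/n0 = nx/100: 1, 0.7, 0.51, 0.34, 0.25, 0.18, 0.13, 0.09, 0.07
q_5 = (l_5 − l_6) / l_5 = (0.18 − 0.13) / 0.18
     = 0.05 / 0.18 = 0.277778… → 0.278

0.278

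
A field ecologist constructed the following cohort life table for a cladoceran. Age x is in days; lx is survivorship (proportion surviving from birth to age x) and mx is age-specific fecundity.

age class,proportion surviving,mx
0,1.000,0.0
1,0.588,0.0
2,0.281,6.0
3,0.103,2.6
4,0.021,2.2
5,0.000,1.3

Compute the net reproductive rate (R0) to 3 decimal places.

lx·mx by age: 0, 0, 1.686, 0.2678, 0.0462, 0
R0 = Σ lx·mx = 2 → 2.000

2.000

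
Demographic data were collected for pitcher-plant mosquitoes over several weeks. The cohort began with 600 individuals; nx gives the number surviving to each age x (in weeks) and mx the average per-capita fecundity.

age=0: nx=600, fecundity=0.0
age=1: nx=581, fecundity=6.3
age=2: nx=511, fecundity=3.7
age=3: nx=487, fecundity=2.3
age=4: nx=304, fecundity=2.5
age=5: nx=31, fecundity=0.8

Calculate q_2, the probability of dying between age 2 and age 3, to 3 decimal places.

0.047

lx = nx/n0 = nx/600: 1, 0.96833…, 0.85167…, 0.81167…, 0.50667…, 0.05167…
q_2 = (l_2 − l_3) / l_2 = (0.851667… − 0.811667…) / 0.851667…
     = 0.04… / 0.851667… = 0.046967… → 0.047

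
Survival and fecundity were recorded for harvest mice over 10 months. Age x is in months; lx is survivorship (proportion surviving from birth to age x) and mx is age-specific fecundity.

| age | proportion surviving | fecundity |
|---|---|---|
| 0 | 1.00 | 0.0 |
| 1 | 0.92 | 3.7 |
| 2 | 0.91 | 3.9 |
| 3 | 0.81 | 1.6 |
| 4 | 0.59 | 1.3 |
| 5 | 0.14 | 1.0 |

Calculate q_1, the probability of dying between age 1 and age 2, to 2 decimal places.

q_1 = (l_1 − l_2) / l_1 = (0.92 − 0.91) / 0.92
     = 0.01 / 0.92 = 0.01087… → 0.01

0.01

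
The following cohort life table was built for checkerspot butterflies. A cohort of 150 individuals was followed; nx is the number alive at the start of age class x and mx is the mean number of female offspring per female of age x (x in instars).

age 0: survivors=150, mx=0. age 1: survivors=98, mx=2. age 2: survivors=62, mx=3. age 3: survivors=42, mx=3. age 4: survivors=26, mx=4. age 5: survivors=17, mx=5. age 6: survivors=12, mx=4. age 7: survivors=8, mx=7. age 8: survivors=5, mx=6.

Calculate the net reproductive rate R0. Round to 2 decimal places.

lx = nx/n0 = nx/150: 1, 0.65333…, 0.41333…, 0.28, 0.17333…, 0.11333…, 0.08, 0.05333…, 0.03333…
lx·mx by age: 0, 1.306667…, 1.24…, 0.84, 0.693333…, 0.566667…, 0.32, 0.373333…, 0.2…
R0 = Σ lx·mx = 5.54… → 5.54

5.54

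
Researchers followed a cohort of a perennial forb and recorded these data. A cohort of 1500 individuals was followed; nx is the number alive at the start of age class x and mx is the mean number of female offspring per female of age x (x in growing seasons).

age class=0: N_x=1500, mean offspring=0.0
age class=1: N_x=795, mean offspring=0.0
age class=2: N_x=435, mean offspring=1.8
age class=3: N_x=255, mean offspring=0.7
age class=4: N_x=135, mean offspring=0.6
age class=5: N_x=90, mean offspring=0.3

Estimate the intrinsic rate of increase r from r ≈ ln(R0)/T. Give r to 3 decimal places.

lx = nx/n0 = nx/1500: 1, 0.53, 0.29, 0.17, 0.09, 0.06
R0 = Σ lx·mx = 0 + 0 + 0.522 + 0.119 + 0.054 + 0.018 = 0.713
Σ x·lx·mx = 1.707; T = 1.707/0.713 = 2.39411…
r ≈ ln(R0)/T = ln(0.713)/2.39411… = -0.14129… → -0.141

-0.141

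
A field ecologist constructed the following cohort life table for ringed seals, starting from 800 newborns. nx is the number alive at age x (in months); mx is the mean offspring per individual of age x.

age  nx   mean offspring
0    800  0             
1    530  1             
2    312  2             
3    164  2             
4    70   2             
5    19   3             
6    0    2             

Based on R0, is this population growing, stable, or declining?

growing

lx = nx/n0 = nx/800: 1, 0.6625, 0.39, 0.205, 0.0875, 0.02375, 0
R0 = Σ lx·mx = 0 + 0.6625 + 0.78 + 0.41 + 0.175 + 0.07125 + 0 = 2.09875
R0 > 1, so the population is growing.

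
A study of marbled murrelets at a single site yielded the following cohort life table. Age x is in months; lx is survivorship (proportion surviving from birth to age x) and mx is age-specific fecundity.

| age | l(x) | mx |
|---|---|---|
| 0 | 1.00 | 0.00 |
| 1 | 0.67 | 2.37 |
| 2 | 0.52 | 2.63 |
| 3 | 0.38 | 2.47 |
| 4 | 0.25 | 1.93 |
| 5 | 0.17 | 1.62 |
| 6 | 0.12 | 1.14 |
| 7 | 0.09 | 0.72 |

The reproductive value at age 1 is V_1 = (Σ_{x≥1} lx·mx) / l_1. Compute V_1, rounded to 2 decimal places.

lx·mx for x ≥ 1: 1.5879, 1.3676, 0.9386, 0.4825, 0.2754, 0.1368, 0.0648 → sum = 4.8536
V_1 = 4.8536 / l_1 = 4.8536 / 0.67 = 7.244179… → 7.24

7.24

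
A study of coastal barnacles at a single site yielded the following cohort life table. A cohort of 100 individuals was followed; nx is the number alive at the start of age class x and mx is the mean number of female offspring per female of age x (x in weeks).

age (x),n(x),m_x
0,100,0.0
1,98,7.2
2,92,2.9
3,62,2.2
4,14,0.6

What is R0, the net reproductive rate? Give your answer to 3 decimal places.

11.172

lx = nx/n0 = nx/100: 1, 0.98, 0.92, 0.62, 0.14
lx·mx by age: 0, 7.056, 2.668, 1.364, 0.084
R0 = Σ lx·mx = 11.172 → 11.172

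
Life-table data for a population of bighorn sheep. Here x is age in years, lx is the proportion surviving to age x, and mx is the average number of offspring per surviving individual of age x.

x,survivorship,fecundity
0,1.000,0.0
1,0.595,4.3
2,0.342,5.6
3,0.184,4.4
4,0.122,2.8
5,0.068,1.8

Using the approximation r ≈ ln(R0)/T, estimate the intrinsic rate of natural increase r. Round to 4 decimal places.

R0 = Σ lx·mx = 0 + 2.5585 + 1.9152 + 0.8096 + 0.3416 + 0.1224 = 5.7473
Σ x·lx·mx = 10.7961; T = 10.7961/5.7473 = 1.87846…
r ≈ ln(R0)/T = ln(5.7473)/1.87846… = 0.930936… → 0.9309

0.9309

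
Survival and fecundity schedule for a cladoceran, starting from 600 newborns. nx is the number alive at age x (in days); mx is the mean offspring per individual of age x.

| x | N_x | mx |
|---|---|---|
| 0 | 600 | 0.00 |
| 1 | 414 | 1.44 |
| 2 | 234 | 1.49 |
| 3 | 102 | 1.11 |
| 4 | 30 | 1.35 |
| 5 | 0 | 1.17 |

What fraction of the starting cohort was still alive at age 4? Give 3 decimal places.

0.050

l_4 = n_4/n_0 = 30/600 = 0.05 → 0.050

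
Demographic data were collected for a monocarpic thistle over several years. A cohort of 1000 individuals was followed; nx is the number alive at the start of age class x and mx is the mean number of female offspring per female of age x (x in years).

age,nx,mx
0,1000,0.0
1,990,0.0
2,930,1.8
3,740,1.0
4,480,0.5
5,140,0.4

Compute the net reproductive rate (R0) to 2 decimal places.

2.71

lx = nx/n0 = nx/1000: 1, 0.99, 0.93, 0.74, 0.48, 0.14
lx·mx by age: 0, 0, 1.674, 0.74, 0.24, 0.056
R0 = Σ lx·mx = 2.71 → 2.71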